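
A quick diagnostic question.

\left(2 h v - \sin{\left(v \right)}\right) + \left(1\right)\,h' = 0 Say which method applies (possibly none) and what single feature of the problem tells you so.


Diagnosis: a linear integrating factor — linear in the unknown with genuine forcing: multiply through by the exponential of the integrated coefficient and the left side closes into one derivative.


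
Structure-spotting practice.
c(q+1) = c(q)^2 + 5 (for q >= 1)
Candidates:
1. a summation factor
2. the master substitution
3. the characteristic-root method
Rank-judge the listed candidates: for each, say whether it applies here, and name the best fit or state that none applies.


Best approach: no special technique — the unknown enters the rule nonlinearly, not as a weighted sum — no linear method is even well-posed.
- a summation factor: no summation factor applies — the rule is not linear in the sequence values.
- the master substitution: the recursion shifts the index rather than dividing it.
- the characteristic-root method — the recursion is nonlinear in the sequence values, so no linear-modes ansatz applies.


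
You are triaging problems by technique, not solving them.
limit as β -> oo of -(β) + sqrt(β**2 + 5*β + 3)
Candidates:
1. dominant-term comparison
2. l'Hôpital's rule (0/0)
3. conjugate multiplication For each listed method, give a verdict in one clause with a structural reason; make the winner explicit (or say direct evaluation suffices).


Diagnosis: conjugate multiplication — both pieces blow up but their difference is finite; the conjugate trick rationalizes sqrt(β**2 + 5*β + 3) - β.
- dominant-term comparison: this is not a rational comparison of growth rates at infinity.
- l'Hôpital's rule (0/0) — the expression is a difference driving to ∞ − ∞, not a 0/0 quotient — there is no ratio for the rule to differentiate.
- conjugate multiplication — applies; the problem has the shape this method handles.


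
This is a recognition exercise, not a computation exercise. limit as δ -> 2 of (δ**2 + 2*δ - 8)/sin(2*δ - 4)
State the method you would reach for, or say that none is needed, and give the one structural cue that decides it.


Best approach: l'Hôpital's rule (0/0) — plug in 2: top and bottom both hit zero, so differentiate each and retry. Known elementary limits would finish this too — the rule just bypasses the case analysis.


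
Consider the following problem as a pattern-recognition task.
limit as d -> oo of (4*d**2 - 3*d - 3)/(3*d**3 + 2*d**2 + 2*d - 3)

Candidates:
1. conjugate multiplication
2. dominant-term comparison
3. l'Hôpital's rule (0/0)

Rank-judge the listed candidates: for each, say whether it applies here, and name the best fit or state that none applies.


Best approach: dominant-term comparison — divide through by the highest power of d; every lower-order term dies and the dominant terms decide the limit.
- conjugate multiplication: there are no radicals in tension whose conjugate would simplify matters.
- dominant-term comparison: applies; the problem has the shape this method handles.
- l'Hôpital's rule (0/0) — no 0/0 form appears: written as one quotient, top and bottom both grow without bound, and the ratio is decided by their leading terms.


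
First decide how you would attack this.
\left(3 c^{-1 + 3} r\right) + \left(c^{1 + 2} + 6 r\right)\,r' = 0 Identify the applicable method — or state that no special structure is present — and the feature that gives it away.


Best approach: the exact-equation method — because the two cross partials coincide, the form is conservative as written — recover its potential in (c, r).


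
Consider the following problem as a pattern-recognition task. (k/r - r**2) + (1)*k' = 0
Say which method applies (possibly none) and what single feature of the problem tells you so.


Best approach: a linear integrating factor — the unknown enters only to the first power against a nonzero forcing term — the integrating-factor template applies directly.


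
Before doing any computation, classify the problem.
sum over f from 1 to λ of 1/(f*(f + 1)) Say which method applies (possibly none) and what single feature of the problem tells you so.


Best approach: telescoping — 1/(f*(f + 1)) decomposes into shift-paired simple fractions; the series telescopes to finitely many boundary pieces.


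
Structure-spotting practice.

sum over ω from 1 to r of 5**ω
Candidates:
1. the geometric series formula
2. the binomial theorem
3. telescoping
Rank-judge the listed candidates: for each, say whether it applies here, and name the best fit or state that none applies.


Verdict: the geometric series formula — check a ratio of consecutive terms: it is 5, independent of the index, so the geometric formula closes the sum.
- the geometric series formula: yes — fits the structure here.
- the binomial theorem: the terms do not reassemble into a binomial power.
- telescoping — the summand is not presented as a shifted difference — a telescoping rewrite may exist, but the displayed structure does not offer one.


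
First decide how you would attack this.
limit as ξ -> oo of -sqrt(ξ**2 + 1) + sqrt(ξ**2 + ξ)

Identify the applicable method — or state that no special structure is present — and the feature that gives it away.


Verdict: conjugate multiplication — sqrt(ξ**2 + ξ) and sqrt(ξ**2 + 1) both blow up, but their difference is tame once the conjugate rationalizes it.


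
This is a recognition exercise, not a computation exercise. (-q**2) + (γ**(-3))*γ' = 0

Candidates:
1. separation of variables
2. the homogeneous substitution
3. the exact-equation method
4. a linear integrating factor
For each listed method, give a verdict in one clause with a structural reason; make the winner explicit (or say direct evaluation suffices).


Method: separation of variables — one side of the product carries the independent variable, the other the unknown — the textbook separation shape.
- separation of variables: yes, a natural case for it.
- the homogeneous substitution — the slope changes under joint rescaling, failing the degree-zero test.
- the exact-equation method — with no real cross-dependence between the variables, the exact-equation machinery is a detour rather than the natural reading.
- a linear integrating factor: the unknown enters nonlinearly (through a power, a denominator, or a transcendental function), which the linear integrating-factor recipe cannot absorb as-is — any repair would come from a preliminary substitution, not the factor.


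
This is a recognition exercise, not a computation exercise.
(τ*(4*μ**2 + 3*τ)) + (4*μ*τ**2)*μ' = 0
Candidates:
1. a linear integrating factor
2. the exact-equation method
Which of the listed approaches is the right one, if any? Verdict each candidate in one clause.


Method: the exact-equation method — because the two cross partials coincide, the form is conservative as written — recover its potential in (τ, μ).
- a linear integrating factor — the unknown enters nonlinearly (through a power, a denominator, or a transcendental function), which the linear integrating-factor recipe cannot absorb as-is — any repair would come from a preliminary substitution, not the factor.
- the exact-equation method: applies; the problem has the shape this method handles.


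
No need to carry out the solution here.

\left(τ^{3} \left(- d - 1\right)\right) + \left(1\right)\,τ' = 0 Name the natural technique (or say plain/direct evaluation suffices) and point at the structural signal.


Technique: separation of variables — solved for the derivative, the right side splits multiplicatively into a function of each variable alone — divide and integrate each side.


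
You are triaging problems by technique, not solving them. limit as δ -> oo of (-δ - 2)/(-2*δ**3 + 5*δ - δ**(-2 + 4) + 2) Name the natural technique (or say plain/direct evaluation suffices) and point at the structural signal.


Diagnosis: dominant-term comparison — divide through by the highest power of δ; every lower-order term dies and the dominant terms decide the limit. Viewed as a single quotient this is an ∞/∞ form — an at-infinity application of l'Hôpital's rule would also resolve it; comparing leading growth reads the answer without differentiating.


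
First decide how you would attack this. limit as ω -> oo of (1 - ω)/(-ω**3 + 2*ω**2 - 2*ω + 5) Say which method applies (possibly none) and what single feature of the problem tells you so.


Diagnosis: dominant-term comparison — divide through by the highest power of ω; every lower-order term dies and the dominant terms decide the limit. Viewed as a single quotient this is an ∞/∞ form — an at-infinity application of l'Hôpital's rule would also resolve it; comparing leading growth reads the answer without differentiating.


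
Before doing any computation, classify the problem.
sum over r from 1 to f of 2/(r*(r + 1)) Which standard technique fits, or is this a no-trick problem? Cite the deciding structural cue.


Best approach: telescoping — the summand 2/(r*(r + 1)) decomposes into fractions whose poles differ by an integer shift — the series collapses.


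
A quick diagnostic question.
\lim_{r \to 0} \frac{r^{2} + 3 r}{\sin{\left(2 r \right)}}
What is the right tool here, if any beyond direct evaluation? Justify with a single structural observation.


Diagnosis: l'Hôpital's rule (0/0) — numerator and denominator both vanish at 0 — a genuine 0/0 form, which is exactly when l'Hôpital applies. A local series expansion at the point resolves it as well; the rule is the packaged version of that step.


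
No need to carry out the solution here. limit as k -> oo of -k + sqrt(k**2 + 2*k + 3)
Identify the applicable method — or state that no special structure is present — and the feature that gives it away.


Verdict: conjugate multiplication — the ∞ − ∞ radical form is the exact trigger for the conjugate maneuver.


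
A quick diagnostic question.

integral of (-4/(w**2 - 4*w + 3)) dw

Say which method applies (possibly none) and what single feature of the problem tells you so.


Verdict: partial fractions — a proper rational integrand whose denominator splits into simpler factors — decompose into partial fractions first.


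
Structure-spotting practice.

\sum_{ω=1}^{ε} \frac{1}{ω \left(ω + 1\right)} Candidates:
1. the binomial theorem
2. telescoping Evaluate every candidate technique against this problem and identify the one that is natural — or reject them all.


Method: telescoping — rewrite \frac{1}{ω \left(ω + 1\right)} as simple fractions and successive terms eat each other — only the edges survive.
- the binomial theorem: no binomial coefficients pair up with complementary powers here.
- telescoping — yes — fits the structure here.


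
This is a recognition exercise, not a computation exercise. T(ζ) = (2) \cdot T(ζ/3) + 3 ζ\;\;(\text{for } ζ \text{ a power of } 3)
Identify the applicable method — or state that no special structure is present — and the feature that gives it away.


Technique: the master substitution — the argument shrinks by the factor 3, so measure the index on a logarithmic scale and the recursion becomes a shift.


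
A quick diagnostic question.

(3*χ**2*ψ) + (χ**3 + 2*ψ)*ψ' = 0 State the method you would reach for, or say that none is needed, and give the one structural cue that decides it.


Diagnosis: the exact-equation method — because the two cross partials coincide, the form is conservative as written — recover its potential in (χ, ψ).


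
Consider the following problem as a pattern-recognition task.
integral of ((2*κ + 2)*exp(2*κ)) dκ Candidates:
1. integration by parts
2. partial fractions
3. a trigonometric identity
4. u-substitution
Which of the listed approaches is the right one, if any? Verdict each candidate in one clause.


Best approach: integration by parts — a polynomial factor 2*κ + 2 multiplies exp(2*κ); differentiating 2*κ + 2 lowers its degree while exp(2*κ) integrates cleanly, so parts wins.
- integration by parts — applies; the problem has the shape this method handles.
- partial fractions: there is no rational-function structure to decompose.
- a trigonometric identity: there is no trigonometric structure at all — the integrand carries no sine or cosine to rewrite.
- u-substitution: no subexpression of the integrand serves as a whole-integral substitution inner — individual terms may offer their own, but none carries its derivative as a factor of the full integrand; a working change of variable would have to be constructed from outside the expression.


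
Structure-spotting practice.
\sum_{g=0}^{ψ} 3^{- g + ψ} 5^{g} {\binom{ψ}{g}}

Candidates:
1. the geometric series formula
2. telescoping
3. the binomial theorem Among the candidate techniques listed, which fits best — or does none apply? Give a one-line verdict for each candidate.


Best approach: the binomial theorem — binomial coefficients against complementary powers of 5 and 3: recognize the binomial expansion and resum.
- the geometric series formula: there is no constant term-to-term ratio.
- telescoping — the summand is not presented as a shifted difference — a telescoping rewrite may exist, but the displayed structure does not offer one.
- the binomial theorem — applicable, and directly so.


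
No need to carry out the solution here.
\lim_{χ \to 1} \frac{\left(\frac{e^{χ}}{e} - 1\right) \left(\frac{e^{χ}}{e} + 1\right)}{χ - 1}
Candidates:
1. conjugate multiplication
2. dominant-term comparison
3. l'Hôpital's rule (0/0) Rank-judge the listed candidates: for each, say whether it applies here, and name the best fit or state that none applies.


Method: l'Hôpital's rule (0/0) — the 0/0 form at 1 is the signature situation for l'Hôpital's rule. A first-order expansion at the point is an equally standard path; the rule packages it.
- conjugate multiplication: no difference of divergent radicals appears, so rationalizing has nothing to cancel.
- dominant-term comparison: this limit is not decided by comparing polynomial growth at infinity.
- l'Hôpital's rule (0/0): applicable, and directly so.


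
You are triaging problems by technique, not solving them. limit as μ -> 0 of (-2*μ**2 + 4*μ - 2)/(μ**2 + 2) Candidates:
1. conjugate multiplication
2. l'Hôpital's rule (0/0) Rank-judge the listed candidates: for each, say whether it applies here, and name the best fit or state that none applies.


Technique: no special technique — the function is continuous at 0; evaluation is itself the limit, no machinery required.
- conjugate multiplication — there are no radicals in tension whose conjugate would simplify matters.
- l'Hôpital's rule (0/0): substituting the point produces a determinate value, not a 0 over 0 clash.


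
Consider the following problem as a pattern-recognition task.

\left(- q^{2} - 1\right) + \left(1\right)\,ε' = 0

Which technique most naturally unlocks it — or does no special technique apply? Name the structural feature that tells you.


Method: no special technique — the slope is a pure function of q; integrate both sides and be done.


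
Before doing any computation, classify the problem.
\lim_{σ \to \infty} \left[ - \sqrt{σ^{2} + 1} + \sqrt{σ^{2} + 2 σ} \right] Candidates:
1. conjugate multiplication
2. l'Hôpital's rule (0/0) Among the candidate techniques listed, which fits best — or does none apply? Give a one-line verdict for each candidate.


Diagnosis: conjugate multiplication — \sqrt{σ^{2} + 2 σ} and \sqrt{σ^{2} + 1} both blow up, but their difference is tame once the conjugate rationalizes it.
- conjugate multiplication: applies; the problem has the shape this method handles.
- l'Hôpital's rule (0/0) — no quotient structure at all: the clash is ∞ minus ∞, which rationalizing converts into a tractable ratio.


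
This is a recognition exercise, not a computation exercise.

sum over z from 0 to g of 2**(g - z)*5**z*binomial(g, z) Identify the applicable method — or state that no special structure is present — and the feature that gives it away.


Technique: the binomial theorem — the binomial coefficients weight matched powers of 5 and 2, which is exactly the expansion of a binomial power.


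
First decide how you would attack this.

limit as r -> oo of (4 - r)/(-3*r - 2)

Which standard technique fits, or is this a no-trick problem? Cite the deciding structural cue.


Verdict: dominant-term comparison — as r grows, only the highest-degree terms matter — compare leading terms and read the limit off. Differentiating the expression as a single quotient would eventually settle it as well; matching dominant growth settles it immediately.


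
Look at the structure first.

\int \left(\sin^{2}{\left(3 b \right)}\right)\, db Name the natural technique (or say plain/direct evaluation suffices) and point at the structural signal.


Verdict: a trigonometric identity — \sin^{2}{\left(3 b \right)} is an even power — the power-reduction identity rewrites it into first-degree cosines.


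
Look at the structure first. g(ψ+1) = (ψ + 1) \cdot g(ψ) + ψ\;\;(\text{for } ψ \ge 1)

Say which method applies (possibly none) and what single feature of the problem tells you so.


Technique: a summation factor — rescale the sequence by the product of the weights ψ + 1 so far — the recurrence collapses to a plain running sum.


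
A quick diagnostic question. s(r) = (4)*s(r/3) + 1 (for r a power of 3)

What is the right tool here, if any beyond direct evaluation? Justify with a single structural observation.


Technique: the master substitution — index division is the fingerprint: r/3 in the recursive call means substitute r = 3^m.


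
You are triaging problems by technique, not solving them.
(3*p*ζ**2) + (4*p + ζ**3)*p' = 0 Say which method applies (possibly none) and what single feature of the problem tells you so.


Technique: the exact-equation method — equality of cross partials is the green light — assemble the potential function term by term.


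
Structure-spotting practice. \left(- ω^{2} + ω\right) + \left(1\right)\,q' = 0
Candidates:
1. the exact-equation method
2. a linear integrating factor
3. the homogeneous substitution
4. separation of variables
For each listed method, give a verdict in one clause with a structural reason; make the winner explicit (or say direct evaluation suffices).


Technique: no special technique — the slope is a function of ω alone, so integrate both sides directly.
- the exact-equation method — no dependence on the unknown anywhere: exactness is a label without content here.
- a linear integrating factor: the linear template holds only trivially here (the unknown is absent, so the coefficient is zero) — the method is not the natural label.
- the homogeneous substitution: the slope changes under joint rescaling, failing the degree-zero test.
- separation of variables — any separation here is vacuous (nothing depends on the unknown); direct integration is the honest label.


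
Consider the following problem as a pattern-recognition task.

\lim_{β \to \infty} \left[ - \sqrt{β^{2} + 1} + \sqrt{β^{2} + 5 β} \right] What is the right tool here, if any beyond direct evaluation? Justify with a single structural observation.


Method: conjugate multiplication — neither \sqrt{β^{2} + 5 β} nor \sqrt{β^{2} + 1} converges alone, so rewrite their difference as a conjugate-rationalized quotient first.


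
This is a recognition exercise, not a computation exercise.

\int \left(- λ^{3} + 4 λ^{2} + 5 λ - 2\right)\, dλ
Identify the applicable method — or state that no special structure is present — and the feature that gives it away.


Method: no special technique — a term-by-term power-rule job in λ; no substitution or rearrangement earns its keep here.


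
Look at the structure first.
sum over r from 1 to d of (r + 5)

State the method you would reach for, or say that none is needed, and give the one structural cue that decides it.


Technique: no special technique — this is bookkeeping, not technique: standard formulas for sums of constant-multiple powers of r apply termwise.


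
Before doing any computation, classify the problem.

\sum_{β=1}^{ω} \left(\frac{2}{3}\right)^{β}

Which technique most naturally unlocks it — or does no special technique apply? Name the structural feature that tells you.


Verdict: the geometric series formula — each term is \frac{2}{3} times the previous one, so the geometric-series formula applies directly.


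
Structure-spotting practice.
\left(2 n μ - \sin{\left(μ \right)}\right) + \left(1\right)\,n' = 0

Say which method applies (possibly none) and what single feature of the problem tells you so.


Method: a linear integrating factor — the unknown enters only to the first power against a nonzero forcing term — the integrating-factor template applies directly.


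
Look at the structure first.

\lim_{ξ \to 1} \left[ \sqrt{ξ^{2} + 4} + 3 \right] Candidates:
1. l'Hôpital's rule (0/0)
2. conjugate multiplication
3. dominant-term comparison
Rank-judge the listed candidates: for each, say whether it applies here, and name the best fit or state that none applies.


Best approach: no special technique — nothing blocks direct substitution at 1: plug in and finish.
- l'Hôpital's rule (0/0): evaluation at the point is determinate, so the rule has nothing to repair.
- conjugate multiplication — there is no infinity-minus-infinity radical difference to rationalize.
- dominant-term comparison: this is not a rational comparison of growth rates at infinity.


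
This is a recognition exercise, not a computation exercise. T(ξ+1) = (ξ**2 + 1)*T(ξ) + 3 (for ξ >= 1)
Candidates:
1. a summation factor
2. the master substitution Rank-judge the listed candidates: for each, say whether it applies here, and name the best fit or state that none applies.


Verdict: a summation factor — normalize by the running product of ξ**2 + 1: the left side becomes a difference, and differences sum.
- a summation factor: a fit — the right tool for this form.
- the master substitution — no fixed divisor shrinks the index between calls.


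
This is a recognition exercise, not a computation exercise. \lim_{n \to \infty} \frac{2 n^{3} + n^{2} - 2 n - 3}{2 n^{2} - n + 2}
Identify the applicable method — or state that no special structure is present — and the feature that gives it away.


Method: dominant-term comparison — as n grows, only the highest-degree terms matter — compare leading terms and read the limit off. Differentiating the expression as a single quotient would eventually settle it as well; matching dominant growth settles it immediately.


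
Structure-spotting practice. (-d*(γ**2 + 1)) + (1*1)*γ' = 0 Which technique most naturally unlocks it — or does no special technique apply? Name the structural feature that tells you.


Technique: separation of variables — solved for the derivative, the right side splits multiplicatively into a function of each variable alone — divide and integrate each side.


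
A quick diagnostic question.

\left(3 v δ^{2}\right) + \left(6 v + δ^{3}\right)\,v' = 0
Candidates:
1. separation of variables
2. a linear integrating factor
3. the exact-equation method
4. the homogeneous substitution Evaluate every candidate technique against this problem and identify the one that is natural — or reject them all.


Best approach: the exact-equation method — check exactness first: here it holds (3 v δ^{2}, 6 v + δ^{3} have matching cross partials), so no integrating factor is needed.
- separation of variables — the two dependences do not factor apart.
- a linear integrating factor — the unknown enters nonlinearly (through a power, a denominator, or a transcendental function), which the linear integrating-factor recipe cannot absorb as-is — any repair would come from a preliminary substitution, not the factor.
- the exact-equation method — yes — fits the structure here.
- the homogeneous substitution — rescaling both variables together changes the slope, so no ratio substitution collapses it.


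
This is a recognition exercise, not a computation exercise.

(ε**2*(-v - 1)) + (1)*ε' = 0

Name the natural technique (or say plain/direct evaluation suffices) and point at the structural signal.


Best approach: separation of variables — separating collects all ε-dependence with the derivative and leaves all v-dependence opposite: variables separate.


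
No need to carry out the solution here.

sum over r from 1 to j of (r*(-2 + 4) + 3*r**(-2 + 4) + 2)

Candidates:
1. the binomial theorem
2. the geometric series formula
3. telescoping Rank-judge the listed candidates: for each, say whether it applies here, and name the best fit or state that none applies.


Best approach: no special technique — no cancellation, no constant ratio, no binomial weights — just polynomial terms summed directly.
- the binomial theorem: no binomial coefficients pair with matched powers.
- the geometric series formula: dividing successive terms gives an index-dependent quantity, not a constant.
- telescoping — writing out consecutive terms as given produces no pairwise cancellation.


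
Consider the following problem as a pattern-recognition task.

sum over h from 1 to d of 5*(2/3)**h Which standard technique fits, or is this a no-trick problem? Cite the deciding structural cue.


Best approach: the geometric series formula — term-over-term division gives 2/3 every time — index-free ratio, geometric sum formula applies.


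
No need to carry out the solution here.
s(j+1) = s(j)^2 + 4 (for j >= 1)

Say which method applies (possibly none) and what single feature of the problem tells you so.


Diagnosis: no special technique — this one you iterate or analyze qualitatively: the nonlinearity defeats linear solution methods.


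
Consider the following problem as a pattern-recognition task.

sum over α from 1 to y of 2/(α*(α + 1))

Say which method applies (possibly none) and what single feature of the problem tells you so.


Method: telescoping — rewrite 2/(α*(α + 1)) as simple fractions and successive terms eat each other — only the edges survive.


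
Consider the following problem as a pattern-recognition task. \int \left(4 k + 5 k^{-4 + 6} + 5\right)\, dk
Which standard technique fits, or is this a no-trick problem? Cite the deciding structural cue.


Diagnosis: no special technique — nothing composite, nothing rational, nothing trigonometric — each constant-multiple power of k integrates by the power rule alone.


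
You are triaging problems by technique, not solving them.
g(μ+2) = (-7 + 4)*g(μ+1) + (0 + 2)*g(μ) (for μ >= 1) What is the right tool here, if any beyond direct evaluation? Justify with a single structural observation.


Diagnosis: the characteristic-root method — constant coefficients and linearity mean the ansatz r^μ reduces it to solving the characteristic polynomial.


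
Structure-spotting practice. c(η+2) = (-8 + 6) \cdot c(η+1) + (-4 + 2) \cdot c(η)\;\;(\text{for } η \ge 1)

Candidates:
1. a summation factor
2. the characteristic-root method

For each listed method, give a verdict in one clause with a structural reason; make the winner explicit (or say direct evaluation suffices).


Best approach: the characteristic-root method — try a geometric ansatz r^η: constant coefficients turn the recurrence into one polynomial equation in r.
- a summation factor — a summation factor telescopes one-step recursions; this one carries higher-order memory.
- the characteristic-root method — yes, a natural case for it.


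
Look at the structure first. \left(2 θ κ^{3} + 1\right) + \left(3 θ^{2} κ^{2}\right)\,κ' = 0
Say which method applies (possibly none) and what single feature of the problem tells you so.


Best approach: the exact-equation method — check exactness first: here it holds (2 θ κ^{3} + 1, 3 θ^{2} κ^{2} have matching cross partials), so no integrating factor is needed.


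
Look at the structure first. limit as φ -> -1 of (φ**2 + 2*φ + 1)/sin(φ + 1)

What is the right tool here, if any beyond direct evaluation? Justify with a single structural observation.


Verdict: l'Hôpital's rule (0/0) — numerator and denominator both vanish at -1 — a genuine 0/0 form, which is exactly when l'Hôpital applies. Expanding numerator and denominator to first order gives the same value — the rule automates exactly that.


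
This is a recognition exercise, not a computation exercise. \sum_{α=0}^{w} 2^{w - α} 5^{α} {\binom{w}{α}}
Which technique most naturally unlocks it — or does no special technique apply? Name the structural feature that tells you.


Best approach: the binomial theorem — the binomial coefficients weight matched powers of 5 and 2, which is exactly the expansion of a binomial power.


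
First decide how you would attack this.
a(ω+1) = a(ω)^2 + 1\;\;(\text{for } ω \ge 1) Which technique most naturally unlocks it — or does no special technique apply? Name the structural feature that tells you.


Verdict: no special technique — a nonlinear dependence on earlier terms breaks linearity, and with it every superposition-based closed form.


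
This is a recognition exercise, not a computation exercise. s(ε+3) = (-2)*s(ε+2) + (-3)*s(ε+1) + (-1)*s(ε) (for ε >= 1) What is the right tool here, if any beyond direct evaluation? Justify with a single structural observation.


Method: the characteristic-root method — shift-invariance with fixed coefficients calls for exponential trials; the characteristic polynomial finds every r^ε.


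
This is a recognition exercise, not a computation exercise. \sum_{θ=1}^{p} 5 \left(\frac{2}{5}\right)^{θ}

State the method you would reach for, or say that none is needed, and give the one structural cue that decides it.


Technique: the geometric series formula — check a ratio of consecutive terms: it is \frac{2}{5}, independent of the index, so the geometric formula closes the sum.


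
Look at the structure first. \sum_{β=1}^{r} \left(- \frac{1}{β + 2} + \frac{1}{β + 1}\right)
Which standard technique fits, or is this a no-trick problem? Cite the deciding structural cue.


Method: telescoping — difference-of-shifts structure (each term adds \frac{1}{β + 1}, then subtracts its one-index-advanced value, which the following term adds back) leaves only the first and last pieces standing.


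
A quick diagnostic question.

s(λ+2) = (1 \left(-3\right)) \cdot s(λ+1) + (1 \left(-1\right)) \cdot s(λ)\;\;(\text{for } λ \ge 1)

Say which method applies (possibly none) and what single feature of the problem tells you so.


Verdict: the characteristic-root method — the recurrence is linear and homogeneous with constant coefficients, so the ansatz r^λ turns it into a polynomial equation for r.


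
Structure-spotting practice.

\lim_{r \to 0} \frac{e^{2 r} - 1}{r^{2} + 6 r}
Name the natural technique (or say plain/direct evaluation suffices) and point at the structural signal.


Method: l'Hôpital's rule (0/0) — the 0/0 form at 0 is the signature situation for l'Hôpital's rule. Expanding numerator and denominator to first order gives the same value — the rule automates exactly that.


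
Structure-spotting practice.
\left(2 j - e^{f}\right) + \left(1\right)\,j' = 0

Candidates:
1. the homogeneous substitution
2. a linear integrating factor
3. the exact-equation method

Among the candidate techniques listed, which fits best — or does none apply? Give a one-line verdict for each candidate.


Method: a linear integrating factor — arrange it as j' + 2·j = (the forcing term) and the integrating factor does the rest.
- the homogeneous substitution: solved for the derivative, the right side changes under joint scaling of the two variables.
- a linear integrating factor: yes — fits the structure here.
- the exact-equation method: the mixed-partials test fails on this split — it is not an exact differential as presented.


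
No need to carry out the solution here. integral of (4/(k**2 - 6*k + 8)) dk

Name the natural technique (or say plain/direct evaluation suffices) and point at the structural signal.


Method: partial fractions — with k**2 - 6*k + 8 factorable and the degree on top strictly smaller, simple-fraction decomposition is immediate.


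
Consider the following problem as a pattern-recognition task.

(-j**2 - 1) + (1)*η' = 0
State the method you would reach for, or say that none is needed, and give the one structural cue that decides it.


Verdict: no special technique — with η absent the equation is not coupled at all: direct integration in j.


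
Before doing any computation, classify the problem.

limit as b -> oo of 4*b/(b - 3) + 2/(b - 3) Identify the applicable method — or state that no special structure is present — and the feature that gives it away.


Verdict: dominant-term comparison — at large b only the top-degree terms survive; compare the leading terms and the limit falls out. Differentiating the expression as a single quotient would eventually settle it as well; matching dominant growth settles it immediately.


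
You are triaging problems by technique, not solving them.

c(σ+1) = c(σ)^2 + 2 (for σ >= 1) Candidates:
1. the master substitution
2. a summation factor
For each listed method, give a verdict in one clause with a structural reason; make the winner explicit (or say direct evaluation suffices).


Diagnosis: no special technique — the recurrence is nonlinear in the sequence values; study it directly, no linear machinery applies.
- the master substitution — the recursive argument is a shift of the index, not a fixed fraction of it.
- a summation factor: no summation factor applies — the rule is not linear in the sequence values.


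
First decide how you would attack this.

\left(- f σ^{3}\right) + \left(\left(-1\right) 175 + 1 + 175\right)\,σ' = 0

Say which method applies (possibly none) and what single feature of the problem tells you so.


Verdict: separation of variables — one side of the product carries the independent variable, the other the unknown — the textbook separation shape.


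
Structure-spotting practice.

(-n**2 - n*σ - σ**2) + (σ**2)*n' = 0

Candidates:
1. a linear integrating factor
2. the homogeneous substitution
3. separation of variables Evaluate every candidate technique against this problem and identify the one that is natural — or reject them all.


Method: the homogeneous substitution — solved for the derivative, the right side is unchanged under scaling σ and n together — it depends only on the ratio n/σ, so substitute a single ratio variable.
- a linear integrating factor: the unknown enters nonlinearly (through a power, a denominator, or a transcendental function), which the linear integrating-factor recipe cannot absorb as-is — any repair would come from a preliminary substitution, not the factor.
- the homogeneous substitution: a fit — the right tool for this form.
- separation of variables: the two dependences do not factor apart.


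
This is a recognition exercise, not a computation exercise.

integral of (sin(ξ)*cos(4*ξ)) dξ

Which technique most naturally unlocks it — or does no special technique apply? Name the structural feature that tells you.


Technique: a trigonometric identity — cross-frequency products like sin(ξ)*cos(4*ξ) are the textbook product-to-sum case — the identity converts them to directly integrable sinusoids.


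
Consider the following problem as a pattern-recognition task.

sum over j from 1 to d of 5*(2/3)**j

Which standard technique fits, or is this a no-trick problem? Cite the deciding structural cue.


Verdict: the geometric series formula — check a ratio of consecutive terms: it is 2/3, independent of the index, so the geometric formula closes the sum.


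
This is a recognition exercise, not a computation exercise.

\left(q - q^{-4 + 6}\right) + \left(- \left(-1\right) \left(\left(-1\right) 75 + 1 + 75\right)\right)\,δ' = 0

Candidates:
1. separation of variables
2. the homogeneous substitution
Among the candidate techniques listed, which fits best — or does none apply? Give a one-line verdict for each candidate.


Verdict: no special technique — solved for the derivative, no δ appears — this is antidifferentiation in q wearing ODE clothing.
- separation of variables — separation is only trivially available — with the unknown absent from the slope this is a direct integration, not a separation problem.
- the homogeneous substitution — the slope does not depend on the ratio of the variables alone.


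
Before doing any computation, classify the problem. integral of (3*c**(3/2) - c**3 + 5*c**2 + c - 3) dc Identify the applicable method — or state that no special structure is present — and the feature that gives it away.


Technique: no special technique — the integrand is a sum of constant multiples of powers of c — integrate term by term.


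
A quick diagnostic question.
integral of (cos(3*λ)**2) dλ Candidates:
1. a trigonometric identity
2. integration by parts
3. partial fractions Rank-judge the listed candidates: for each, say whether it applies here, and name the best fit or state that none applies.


Verdict: a trigonometric identity — the even trigonometric power cos(3*λ)**2 reduces by a double-angle identity before any integration is attempted.
- a trigonometric identity: a fit — the right tool for this form.
- integration by parts: not the fit here: there is no polynomial factor to ladder down — parts can still close the trigonometric product by recursion, though the identity rewrite is the direct route.
- partial fractions: the expression is not a ratio of polynomials that decomposes further.


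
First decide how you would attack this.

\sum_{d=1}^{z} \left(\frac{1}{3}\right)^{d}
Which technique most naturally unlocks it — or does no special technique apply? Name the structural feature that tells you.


Verdict: the geometric series formula — term-over-term division gives \frac{1}{3} every time — index-free ratio, geometric sum formula applies.


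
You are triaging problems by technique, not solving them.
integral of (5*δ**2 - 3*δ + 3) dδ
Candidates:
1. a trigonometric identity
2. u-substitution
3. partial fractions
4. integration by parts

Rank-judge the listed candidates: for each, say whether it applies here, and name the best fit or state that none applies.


Method: no special technique — the integrand is a sum of constant multiples of powers of δ — integrate term by term.
- a trigonometric identity: there is no trigonometric structure at all — the integrand carries no sine or cosine to rewrite.
- u-substitution: any workable substitution here is cosmetic — the integrand is already in directly integrable form.
- partial fractions — the expression is not a ratio of polynomials that decomposes further.
- integration by parts — splitting off a factor buys nothing — the integrand integrates directly without parts.


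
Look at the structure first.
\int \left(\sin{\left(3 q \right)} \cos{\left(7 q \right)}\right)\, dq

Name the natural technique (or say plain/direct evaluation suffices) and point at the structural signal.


Technique: a trigonometric identity — \sin{\left(3 q \right)} \cos{\left(7 q \right)} is a beat pattern — rewrite the product as a sum of single-frequency waves before integrating.


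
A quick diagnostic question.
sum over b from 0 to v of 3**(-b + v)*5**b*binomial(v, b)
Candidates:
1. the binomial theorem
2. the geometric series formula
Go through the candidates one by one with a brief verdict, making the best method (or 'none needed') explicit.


Technique: the binomial theorem — the summand is term b of a binomial expansion in 5 and 3; the whole sum is a single power.
- the binomial theorem: applicable, and directly so.
- the geometric series formula: the term-to-term ratio drifts with the index — the one thing the geometric formula cannot absorb.
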